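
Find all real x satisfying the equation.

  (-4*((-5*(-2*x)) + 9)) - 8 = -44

Step 1. [(-4*((-5*(-2*x)) + 9)) - 8 = -44] -8 is outermost — add 8 both sides. So sub: -4*((-5*(-2*x)) + 9) = -36.
Step 2. [-4*((-5*(-2*x)) + 9) = -36] -4 out front; divide by -4. So div: (-5*(-2*x)) + 9 = 9.
Step 3. [(-5*(-2*x)) + 9 = 9] peel the +9: subtract 9 from each side. So sub: -5*(-2*x) = 0.
Step 4. [-5*(-2*x) = 0] divide by the outer -5, so div: -2*x = 0.
Step 5. [-2*x = 0] -2 out front; divide by -2 ⇒ div: x = 0.

Answer: x ∈ {0}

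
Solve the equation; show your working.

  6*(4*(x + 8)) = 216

Step 1. [6*(4*(x + 8)) = 216] 6·(inner) — divide through by 6. So div: 4*(x + 8) = 36.
Step 2. [4*(x + 8) = 36] 4·(inner) — divide through by 4, so div: x + 8 = 9.
Step 3. [x + 8 = 9] peel the +8: subtract 8 from each side, so sub: x = 1.

Answer: x ∈ {1}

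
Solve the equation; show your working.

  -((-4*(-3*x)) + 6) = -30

Step 1. [-((-4*(-3*x)) + 6) = -30] LHS negated; negate both sides ⇒ neg: (-4*(-3*x)) + 6 = 30.
Step 2. [(-4*(-3*x)) + 6 = 30] 6 comes off first (subtract 6). So sub: -4*(-3*x) = 24.
Step 3. [-4*(-3*x) = 24] leading coefficient -4: divide by -4 ⇒ div: -3*x = -6.
Step 4. [-3*x = -6] -3·(inner) — divide through by -3. So div: x = 2.

Answer: x ∈ {2}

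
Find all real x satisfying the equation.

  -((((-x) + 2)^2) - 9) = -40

Step 1. [-((((-x) + 2)^2) - 9) = -40] leading − — multiply by −1, so neg: (((-x) + 2)^2) - 9 = 40.
Step 2. [(((-x) + 2)^2) - 9 = 40] 9 comes off first (add 9), so sub: ((-x) + 2)^2 = 49.
Step 3. [((-x) + 2)^2 = 49] √ both sides: 49 ≥ 0 gives two branches. So sqrt: (-x) + 2 = 7 or -7.
Step 4. [(-x) + 2 = 7 or -7] +2 is outermost — subtract 2 both sides ⇒ sub: -x = 5 or -9.
Step 5. [-x = 5 or -9] LHS negated; negate both sides. So neg: x = -5 or 9.

Answer: x ∈ {-5, 9}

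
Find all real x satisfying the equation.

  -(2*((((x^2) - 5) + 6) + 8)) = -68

Step 1. [-(2*((((x^2) - 5) + 6) + 8)) = -68] LHS negated; negate both sides, so neg: 2*((((x^2) - 5) + 6) + 8) = 68.
Step 2. [2*((((x^2) - 5) + 6) + 8) = 68] 2·(inner) — divide through by 2. So div: (((x^2) - 5) + 6) + 8 = 34.
Step 3. [(((x^2) - 5) + 6) + 8 = 34] 8 comes off first (subtract 8) ⇒ sub: ((x^2) - 5) + 6 = 26.
Step 4. [((x^2) - 5) + 6 = 26] subtract 6: x sits inside (… + 6) ⇒ sub: (x^2) - 5 = 20.
Step 5. [(x^2) - 5 = 20] -5 is outermost — add 5 both sides. So sub: x^2 = 25.
Step 6. [x^2 = 25] √ both sides: 25 ≥ 0 gives two branches, so sqrt: x = 5 or -5.

Answer: x ∈ {-5, 5}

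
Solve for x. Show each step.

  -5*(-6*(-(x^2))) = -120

Step 1. [-5*(-6*(-(x^2))) = -120] leading coefficient -5: divide by -5 ⇒ div: -6*(-(x^2)) = 24.
Step 2. [-6*(-(x^2)) = 24] leading coefficient -6: divide by -6 ⇒ div: -(x^2) = -4.
Step 3. [-(x^2) = -4] LHS negated; negate both sides, so neg: x^2 = 4.
Step 4. [x^2 = 4] √ both sides: 4 ≥ 0 gives two branches ⇒ sqrt: x = 2 or -2.

Answer: x ∈ {-2, 2}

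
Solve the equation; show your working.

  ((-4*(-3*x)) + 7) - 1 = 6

Step 1. [((-4*(-3*x)) + 7) - 1 = 6] -1 is outermost — add 1 both sides, so sub: (-4*(-3*x)) + 7 = 7.
Step 2. [(-4*(-3*x)) + 7 = 7] 7 comes off first (subtract 7). So sub: -4*(-3*x) = 0.
Step 3. [-4*(-3*x) = 0] -4·(inner) — divide through by -4, so div: -3*x = 0.
Step 4. [-3*x = 0] divide by the outer -3. So div: x = 0.

Answer: x ∈ {0}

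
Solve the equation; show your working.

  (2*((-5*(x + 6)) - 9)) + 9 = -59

Step 1. [(2*((-5*(x + 6)) - 9)) + 9 = -59] +9 is outermost — subtract 9 both sides ⇒ sub: 2*((-5*(x + 6)) - 9) = -68.
Step 2. [2*((-5*(x + 6)) - 9) = -68] 2 out front; divide by 2, so div: (-5*(x + 6)) - 9 = -34.
Step 3. [(-5*(x + 6)) - 9 = -34] peel the -9: add 9 from each side ⇒ sub: -5*(x + 6) = -25.
Step 4. [-5*(x + 6) = -25] divide by the outer -5 ⇒ div: x + 6 = 5.
Step 5. [x + 6 = 5] the outer +6 inverts by subtracting 6, so sub: x = -1.

Answer: x ∈ {-1}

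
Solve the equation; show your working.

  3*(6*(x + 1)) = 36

Step 1. [3*(6*(x + 1)) = 36] leading coefficient 3: divide by 3, so div: 6*(x + 1) = 12.
Step 2. [6*(x + 1) = 12] 6·(inner) — divide through by 6, so div: x + 1 = 2.
Step 3. [x + 1 = 2] subtract 1: x sits inside (… + 1), so sub: x = 1.

Answer: x ∈ {1}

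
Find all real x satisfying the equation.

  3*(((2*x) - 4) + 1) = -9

Step 1. [3*(((2*x) - 4) + 1) = -9] 3 out front; divide by 3. So div: ((2*x) - 4) + 1 = -3.
Step 2. [((2*x) - 4) + 1 = -3] subtract 1: x sits inside (… + 1). So sub: (2*x) - 4 = -4.
Step 3. [(2*x) - 4 = -4] 4 comes off first (add 4), so sub: 2*x = 0.
Step 4. [2*x = 0] LHS = 2·(…); ÷2 both sides. So div: x = 0.

Answer: x ∈ {0}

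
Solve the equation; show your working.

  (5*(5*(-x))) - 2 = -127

Step 1. [(5*(5*(-x))) - 2 = -127] add 2: x sits inside (… - 2) ⇒ sub: 5*(5*(-x)) = -125.
Step 2. [5*(5*(-x)) = -125] divide by the outer 5, so div: 5*(-x) = -25.
Step 3. [5*(-x) = -25] 5·(inner) — divide through by 5, so div: -x = -5.
Step 4. [-x = -5] LHS negated; negate both sides. So neg: x = 5.

Answer: x ∈ {5}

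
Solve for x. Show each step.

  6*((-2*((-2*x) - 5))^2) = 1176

Step 1. [6*((-2*((-2*x) - 5))^2) = 1176] 6·(inner) — divide through by 6. So div: (-2*((-2*x) - 5))^2 = 196.
Step 2. [(-2*((-2*x) - 5))^2 = 196] 196 ≥ 0, LHS is (·)² — take ±√, so sqrt: -2*((-2*x) - 5) = 14 or -14.
Step 3. [-2*((-2*x) - 5) = 14 or -14] LHS = -2·(…); ÷-2 both sides, so div: (-2*x) - 5 = -7 or 7.
Step 4. [(-2*x) - 5 = -7 or 7] add 5: x sits inside (… - 5). So sub: -2*x = -2 or 12.
Step 5. [-2*x = -2 or 12] -2 out front; divide by -2. So div: x = 1 or -6.

Answer: x ∈ {-6, 1}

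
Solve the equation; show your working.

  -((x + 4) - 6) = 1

Step 1. [-((x + 4) - 6) = 1] leading − — multiply by −1 ⇒ neg: (x + 4) - 6 = -1.
Step 2. [(x + 4) - 6 = -1] add 6: x sits inside (… - 6). So sub: x + 4 = 5.
Step 3. [x + 4 = 5] the outer +4 inverts by subtracting 4, so sub: x = 1.

Answer: x ∈ {1}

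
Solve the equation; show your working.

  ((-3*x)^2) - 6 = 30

Step 1. [((-3*x)^2) - 6 = 30] add 6: x sits inside (… - 6) ⇒ sub: (-3*x)^2 = 36.
Step 2. [(-3*x)^2 = 36] LHS squared, RHS 36 ≥ 0: apply √ (±). So sqrt: -3*x = 6 or -6.
Step 3. [-3*x = 6 or -6] -3·(inner) — divide through by -3. So div: x = -2 or 2.

Answer: x ∈ {-2, 2}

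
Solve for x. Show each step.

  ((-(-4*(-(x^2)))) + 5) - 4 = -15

Step 1. [((-(-4*(-(x^2)))) + 5) - 4 = -15] peel the -4: add 4 from each side ⇒ sub: (-(-4*(-(x^2)))) + 5 = -11.
Step 2. [(-(-4*(-(x^2)))) + 5 = -11] 5 comes off first (subtract 5) ⇒ sub: -(-4*(-(x^2))) = -16.
Step 3. [-(-4*(-(x^2))) = -16] LHS negated; negate both sides. So neg: -4*(-(x^2)) = 16.
Step 4. [-4*(-(x^2)) = 16] divide by the outer -4. So div: -(x^2) = -4.
Step 5. [-(x^2) = -4] LHS negated; negate both sides. So neg: x^2 = 4.
Step 6. [x^2 = 4] √ both sides: 4 ≥ 0 gives two branches. So sqrt: x = 2 or -2.

Answer: x ∈ {-2, 2}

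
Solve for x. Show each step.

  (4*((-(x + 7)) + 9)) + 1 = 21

Step 1. [(4*((-(x + 7)) + 9)) + 1 = 21] the outer +1 inverts by subtracting 1 ⇒ sub: 4*((-(x + 7)) + 9) = 20.
Step 2. [4*((-(x + 7)) + 9) = 20] leading coefficient 4: divide by 4, so div: (-(x + 7)) + 9 = 5.
Step 3. [(-(x + 7)) + 9 = 5] subtract 9: x sits inside (… + 9), so sub: -(x + 7) = -4.
Step 4. [-(x + 7) = -4] LHS negated; negate both sides. So neg: x + 7 = 4.
Step 5. [x + 7 = 4] peel the +7: subtract 7 from each side, so sub: x = -3.

Answer: x ∈ {-3}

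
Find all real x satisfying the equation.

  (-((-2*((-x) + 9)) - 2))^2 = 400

Step 1. [(-((-2*((-x) + 9)) - 2))^2 = 400] 400 ≥ 0, LHS is (·)² — take ±√. So sqrt: -((-2*((-x) + 9)) - 2) = 20 or -20.
Step 2. [-((-2*((-x) + 9)) - 2) = 20 or -20] flip signs both sides ⇒ neg: (-2*((-x) + 9)) - 2 = -20 or 20.
Step 3. [(-2*((-x) + 9)) - 2 = -20 or 20] -2 | LHS and -2 | -20 or 20: pull -2 out. So factor: ((-x) + 9) + 1 = 10 or -10.
Step 4. [((-x) + 9) + 1 = 10 or -10] peel the +1: subtract 1 from each side, so sub: (-x) + 9 = 9 or -11.
Step 5. [(-x) + 9 = 9 or -11] the outer +9 inverts by subtracting 9, so sub: -x = 0 or -20.
Step 6. [-x = 0 or -20] LHS negated; negate both sides. So neg: x = 0 or 20.

Answer: x ∈ {0, 20}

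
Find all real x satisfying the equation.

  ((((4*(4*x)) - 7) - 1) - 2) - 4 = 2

Step 1. [((((4*(4*x)) - 7) - 1) - 2) - 4 = 2] the outer -4 inverts by adding 4. So sub: (((4*(4*x)) - 7) - 1) - 2 = 6.
Step 2. [(((4*(4*x)) - 7) - 1) - 2 = 6] the outer -2 inverts by adding 2 ⇒ sub: ((4*(4*x)) - 7) - 1 = 8.
Step 3. [((4*(4*x)) - 7) - 1 = 8] peel the -1: add 1 from each side. So sub: (4*(4*x)) - 7 = 9.
Step 4. [(4*(4*x)) - 7 = 9] peel the -7: add 7 from each side. So sub: 4*(4*x) = 16.
Step 5. [4*(4*x) = 16] leading coefficient 4: divide by 4, so div: 4*x = 4.
Step 6. [4*x = 4] divide by the outer 4 ⇒ div: x = 1.

Answer: x ∈ {1}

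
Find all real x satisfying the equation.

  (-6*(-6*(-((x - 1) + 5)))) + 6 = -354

Step 1. [(-6*(-6*(-((x - 1) + 5)))) + 6 = -354] common factor -6 (LHS and -354) — divide through, so factor: (-6*(-((x - 1) + 5))) - 1 = 59.
Step 2. [(-6*(-((x - 1) + 5))) - 1 = 59] peel the -1: add 1 from each side ⇒ sub: -6*(-((x - 1) + 5)) = 60.
Step 3. [-6*(-((x - 1) + 5)) = 60] -6·(inner) — divide through by -6 ⇒ div: -((x - 1) + 5) = -10.
Step 4. [-((x - 1) + 5) = -10] leading − — multiply by −1 ⇒ neg: (x - 1) + 5 = 10.
Step 5. [(x - 1) + 5 = 10] +5 is outermost — subtract 5 both sides, so sub: x - 1 = 5.
Step 6. [x - 1 = 5] peel the -1: add 1 from each side, so sub: x = 6.

Answer: x ∈ {6}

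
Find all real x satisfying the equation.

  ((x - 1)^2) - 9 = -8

Step 1. [((x - 1)^2) - 9 = -8] 9 comes off first (add 9) ⇒ sub: (x - 1)^2 = 1.
Step 2. [(x - 1)^2 = 1] 1 ≥ 0, LHS is (·)² — take ±√, so sqrt: x - 1 = 1 or -1.
Step 3. [x - 1 = 1 or -1] 1 comes off first (add 1) ⇒ sub: x = 2 or 0.

Answer: x ∈ {0, 2}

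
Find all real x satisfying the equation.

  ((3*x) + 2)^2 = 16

Step 1. [((3*x) + 2)^2 = 16] √ both sides: 16 ≥ 0 gives two branches ⇒ sqrt: (3*x) + 2 = 4 or -4.
Step 2. [(3*x) + 2 = 4 or -4] subtract 2: x sits inside (… + 2) ⇒ sub: 3*x = 2 or -6.
Step 3. [3*x = 2 or -6] leading coefficient 3: divide by 3 ⇒ div: x = 2/3 or -2.

Answer: x ∈ {-2, 2/3}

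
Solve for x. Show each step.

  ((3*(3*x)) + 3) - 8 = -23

Step 1. [((3*(3*x)) + 3) - 8 = -23] 8 comes off first (add 8). So sub: (3*(3*x)) + 3 = -15.
Step 2. [(3*(3*x)) + 3 = -15] 3 | LHS and 3 | -15: pull 3 out. So factor: (3*x) + 1 = -5.
Step 3. [(3*x) + 1 = -5] peel the +1: subtract 1 from each side, so sub: 3*x = -6.
Step 4. [3*x = -6] leading coefficient 3: divide by 3. So div: x = -2.

Answer: x ∈ {-2}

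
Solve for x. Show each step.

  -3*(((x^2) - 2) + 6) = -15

Step 1. [-3*(((x^2) - 2) + 6) = -15] divide by the outer -3. So div: ((x^2) - 2) + 6 = 5.
Step 2. [((x^2) - 2) + 6 = 5] subtract 6: x sits inside (… + 6), so sub: (x^2) - 2 = -1.
Step 3. [(x^2) - 2 = -1] 2 comes off first (add 2). So sub: x^2 = 1.
Step 4. [x^2 = 1] √ both sides: 1 ≥ 0 gives two branches ⇒ sqrt: x = 1 or -1.

Answer: x ∈ {-1, 1}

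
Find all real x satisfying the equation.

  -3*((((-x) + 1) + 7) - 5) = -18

Step 1. [-3*((((-x) + 1) + 7) - 5) = -18] -3 out front; divide by -3. So div: (((-x) + 1) + 7) - 5 = 6.
Step 2. [(((-x) + 1) + 7) - 5 = 6] 5 comes off first (add 5), so sub: ((-x) + 1) + 7 = 11.
Step 3. [((-x) + 1) + 7 = 11] +7 is outermost — subtract 7 both sides, so sub: (-x) + 1 = 4.
Step 4. [(-x) + 1 = 4] peel the +1: subtract 1 from each side. So sub: -x = 3.
Step 5. [-x = 3] flip signs both sides. So neg: x = -3.

Answer: x ∈ {-3}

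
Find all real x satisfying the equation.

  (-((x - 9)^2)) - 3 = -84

Step 1. [(-((x - 9)^2)) - 3 = -84] -3 is outermost — add 3 both sides. So sub: -((x - 9)^2) = -81.
Step 2. [-((x - 9)^2) = -81] flip signs both sides ⇒ neg: (x - 9)^2 = 81.
Step 3. [(x - 9)^2 = 81] 81 ≥ 0, LHS is (·)² — take ±√, so sqrt: x - 9 = 9 or -9.
Step 4. [x - 9 = 9 or -9] peel the -9: add 9 from each side ⇒ sub: x = 18 or 0.

Answer: x ∈ {0, 18}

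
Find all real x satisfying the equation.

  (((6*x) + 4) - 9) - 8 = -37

Step 1. [(((6*x) + 4) - 9) - 8 = -37] add 8: x sits inside (… - 8). So sub: ((6*x) + 4) - 9 = -29.
Step 2. [((6*x) + 4) - 9 = -29] -9 is outermost — add 9 both sides. So sub: (6*x) + 4 = -20.
Step 3. [(6*x) + 4 = -20] subtract 4: x sits inside (… + 4), so sub: 6*x = -24.
Step 4. [6*x = -24] divide by the outer 6. So div: x = -4.

Answer: x ∈ {-4}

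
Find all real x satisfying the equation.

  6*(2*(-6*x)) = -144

Step 1. [6*(2*(-6*x)) = -144] 6·(inner) — divide through by 6. So div: 2*(-6*x) = -24.
Step 2. [2*(-6*x) = -24] 2 out front; divide by 2. So div: -6*x = -12.
Step 3. [-6*x = -12] leading coefficient -6: divide by -6. So div: x = 2.

Answer: x ∈ {2}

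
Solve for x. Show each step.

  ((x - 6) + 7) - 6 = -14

Step 1. [((x - 6) + 7) - 6 = -14] peel the -6: add 6 from each side ⇒ sub: (x - 6) + 7 = -8.
Step 2. [(x - 6) + 7 = -8] 7 comes off first (subtract 7). So sub: x - 6 = -15.
Step 3. [x - 6 = -15] -6 is outermost — add 6 both sides, so sub: x = -9.

Answer: x ∈ {-9}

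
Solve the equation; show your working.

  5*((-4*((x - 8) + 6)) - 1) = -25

Step 1. [5*((-4*((x - 8) + 6)) - 1) = -25] leading coefficient 5: divide by 5. So div: (-4*((x - 8) + 6)) - 1 = -5.
Step 2. [(-4*((x - 8) + 6)) - 1 = -5] the outer -1 inverts by adding 1 ⇒ sub: -4*((x - 8) + 6) = -4.
Step 3. [-4*((x - 8) + 6) = -4] -4·(inner) — divide through by -4, so div: (x - 8) + 6 = 1.
Step 4. [(x - 8) + 6 = 1] +6 is outermost — subtract 6 both sides ⇒ sub: x - 8 = -5.
Step 5. [x - 8 = -5] 8 comes off first (add 8) ⇒ sub: x = 3.

Answer: x ∈ {3}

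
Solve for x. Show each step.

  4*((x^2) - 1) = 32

Step 1. [4*((x^2) - 1) = 32] divide by the outer 4 ⇒ div: (x^2) - 1 = 8.
Step 2. [(x^2) - 1 = 8] -1 is outermost — add 1 both sides. So sub: x^2 = 9.
Step 3. [x^2 = 9] LHS squared, RHS 9 ≥ 0: apply √ (±) ⇒ sqrt: x = 3 or -3.

Answer: x ∈ {-3, 3}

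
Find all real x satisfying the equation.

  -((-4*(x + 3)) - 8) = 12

Step 1. [-((-4*(x + 3)) - 8) = 12] flip signs both sides. So neg: (-4*(x + 3)) - 8 = -12.
Step 2. [(-4*(x + 3)) - 8 = -12] -8 is outermost — add 8 both sides. So sub: -4*(x + 3) = -4.
Step 3. [-4*(x + 3) = -4] divide by the outer -4 ⇒ div: x + 3 = 1.
Step 4. [x + 3 = 1] subtract 3: x sits inside (… + 3) ⇒ sub: x = -2.

Answer: x ∈ {-2}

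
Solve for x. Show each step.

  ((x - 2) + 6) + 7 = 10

Step 1. [((x - 2) + 6) + 7 = 10] subtract 7: x sits inside (… + 7) ⇒ sub: (x - 2) + 6 = 3.
Step 2. [(x - 2) + 6 = 3] the outer +6 inverts by subtracting 6, so sub: x - 2 = -3.
Step 3. [x - 2 = -3] the outer -2 inverts by adding 2. So sub: x = -1.

Answer: x ∈ {-1}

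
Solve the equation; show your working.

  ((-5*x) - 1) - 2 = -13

Step 1. [((-5*x) - 1) - 2 = -13] 2 comes off first (add 2). So sub: (-5*x) - 1 = -11.
Step 2. [(-5*x) - 1 = -11] peel the -1: add 1 from each side. So sub: -5*x = -10.
Step 3. [-5*x = -10] -5 out front; divide by -5. So div: x = 2.

Answer: x ∈ {2}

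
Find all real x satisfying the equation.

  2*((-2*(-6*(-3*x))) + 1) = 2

Step 1. [2*((-2*(-6*(-3*x))) + 1) = 2] 2·(inner) — divide through by 2, so div: (-2*(-6*(-3*x))) + 1 = 1.
Step 2. [(-2*(-6*(-3*x))) + 1 = 1] the outer +1 inverts by subtracting 1. So sub: -2*(-6*(-3*x)) = 0.
Step 3. [-2*(-6*(-3*x)) = 0] LHS = -2·(…); ÷-2 both sides. So div: -6*(-3*x) = 0.
Step 4. [-6*(-3*x) = 0] LHS = -6·(…); ÷-6 both sides ⇒ div: -3*x = 0.
Step 5. [-3*x = 0] divide by the outer -3, so div: x = 0.

Answer: x ∈ {0}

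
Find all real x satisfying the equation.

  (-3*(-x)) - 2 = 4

Step 1. [(-3*(-x)) - 2 = 4] -2 is outermost — add 2 both sides, so sub: -3*(-x) = 6.
Step 2. [-3*(-x) = 6] -3 out front; divide by -3. So div: -x = -2.
Step 3. [-x = -2] flip signs both sides ⇒ neg: x = 2.

Answer: x ∈ {2}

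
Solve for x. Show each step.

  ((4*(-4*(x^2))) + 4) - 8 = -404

Step 1. [((4*(-4*(x^2))) + 4) - 8 = -404] the outer -8 inverts by adding 8. So sub: (4*(-4*(x^2))) + 4 = -396.
Step 2. [(4*(-4*(x^2))) + 4 = -396] 4 | LHS and 4 | -396: pull 4 out, so factor: (-4*(x^2)) + 1 = -99.
Step 3. [(-4*(x^2)) + 1 = -99] subtract 1: x sits inside (… + 1) ⇒ sub: -4*(x^2) = -100.
Step 4. [-4*(x^2) = -100] leading coefficient -4: divide by -4. So div: x^2 = 25.
Step 5. [x^2 = 25] √ both sides: 25 ≥ 0 gives two branches. So sqrt: x = 5 or -5.

Answer: x ∈ {-5, 5}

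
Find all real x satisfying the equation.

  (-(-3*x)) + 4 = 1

Step 1. [(-(-3*x)) + 4 = 1] 4 comes off first (subtract 4), so sub: -(-3*x) = -3.
Step 2. [-(-3*x) = -3] flip signs both sides, so neg: -3*x = 3.
Step 3. [-3*x = 3] -3 out front; divide by -3, so div: x = -1.

Answer: x ∈ {-1}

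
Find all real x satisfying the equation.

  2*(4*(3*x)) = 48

Step 1. [2*(4*(3*x)) = 48] 2·(inner) — divide through by 2 ⇒ div: 4*(3*x) = 24.
Step 2. [4*(3*x) = 24] leading coefficient 4: divide by 4. So div: 3*x = 6.
Step 3. [3*x = 6] 3 out front; divide by 3 ⇒ div: x = 2.

Answer: x ∈ {2}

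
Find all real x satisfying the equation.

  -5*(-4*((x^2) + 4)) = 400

Step 1. [-5*(-4*((x^2) + 4)) = 400] divide by the outer -5, so div: -4*((x^2) + 4) = -80.
Step 2. [-4*((x^2) + 4) = -80] divide by the outer -4 ⇒ div: (x^2) + 4 = 20.
Step 3. [(x^2) + 4 = 20] 4 comes off first (subtract 4). So sub: x^2 = 16.
Step 4. [x^2 = 16] √ both sides: 16 ≥ 0 gives two branches. So sqrt: x = 4 or -4.

Answer: x ∈ {-4, 4}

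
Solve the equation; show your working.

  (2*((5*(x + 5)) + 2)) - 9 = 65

Step 1. [(2*((5*(x + 5)) + 2)) - 9 = 65] 9 comes off first (add 9) ⇒ sub: 2*((5*(x + 5)) + 2) = 74.
Step 2. [2*((5*(x + 5)) + 2) = 74] 2 out front; divide by 2 ⇒ div: (5*(x + 5)) + 2 = 37.
Step 3. [(5*(x + 5)) + 2 = 37] peel the +2: subtract 2 from each side ⇒ sub: 5*(x + 5) = 35.
Step 4. [5*(x + 5) = 35] 5·(inner) — divide through by 5. So div: x + 5 = 7.
Step 5. [x + 5 = 7] subtract 5: x sits inside (… + 5), so sub: x = 2.

Answer: x ∈ {2}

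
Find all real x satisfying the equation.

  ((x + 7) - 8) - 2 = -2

Step 1. [((x + 7) - 8) - 2 = -2] the outer -2 inverts by adding 2. So sub: (x + 7) - 8 = 0.
Step 2. [(x + 7) - 8 = 0] 8 comes off first (add 8). So sub: x + 7 = 8.
Step 3. [x + 7 = 8] +7 is outermost — subtract 7 both sides. So sub: x = 1.

Answer: x ∈ {1}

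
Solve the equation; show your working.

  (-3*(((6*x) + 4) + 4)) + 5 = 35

Step 1. [(-3*(((6*x) + 4) + 4)) + 5 = 35] subtract 5: x sits inside (… + 5), so sub: -3*(((6*x) + 4) + 4) = 30.
Step 2. [-3*(((6*x) + 4) + 4) = 30] LHS = -3·(…); ÷-3 both sides, so div: ((6*x) + 4) + 4 = -10.
Step 3. [((6*x) + 4) + 4 = -10] the outer +4 inverts by subtracting 4. So sub: (6*x) + 4 = -14.
Step 4. [(6*x) + 4 = -14] subtract 4: x sits inside (… + 4), so sub: 6*x = -18.
Step 5. [6*x = -18] LHS = 6·(…); ÷6 both sides. So div: x = -3.

Answer: x ∈ {-3}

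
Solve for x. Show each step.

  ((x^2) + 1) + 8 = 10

Step 1. [((x^2) + 1) + 8 = 10] 8 comes off first (subtract 8). So sub: (x^2) + 1 = 2.
Step 2. [(x^2) + 1 = 2] +1 is outermost — subtract 1 both sides ⇒ sub: x^2 = 1.
Step 3. [x^2 = 1] √ both sides: 1 ≥ 0 gives two branches, so sqrt: x = 1 or -1.

Answer: x ∈ {-1, 1}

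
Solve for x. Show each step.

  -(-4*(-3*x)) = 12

Step 1. [-(-4*(-3*x)) = 12] leading − — multiply by −1 ⇒ neg: -4*(-3*x) = -12.
Step 2. [-4*(-3*x) = -12] leading coefficient -4: divide by -4, so div: -3*x = 3.
Step 3. [-3*x = 3] -3 out front; divide by -3 ⇒ div: x = -1.

Answer: x ∈ {-1}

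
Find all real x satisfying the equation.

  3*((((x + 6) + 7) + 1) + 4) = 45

Step 1. [3*((((x + 6) + 7) + 1) + 4) = 45] divide by the outer 3, so div: (((x + 6) + 7) + 1) + 4 = 15.
Step 2. [(((x + 6) + 7) + 1) + 4 = 15] subtract 4: x sits inside (… + 4). So sub: ((x + 6) + 7) + 1 = 11.
Step 3. [((x + 6) + 7) + 1 = 11] 1 comes off first (subtract 1) ⇒ sub: (x + 6) + 7 = 10.
Step 4. [(x + 6) + 7 = 10] subtract 7: x sits inside (… + 7) ⇒ sub: x + 6 = 3.
Step 5. [x + 6 = 3] 6 comes off first (subtract 6) ⇒ sub: x = -3.

Answer: x ∈ {-3}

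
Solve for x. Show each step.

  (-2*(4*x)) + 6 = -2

Step 1. [(-2*(4*x)) + 6 = -2] -2 divides every term; factor it out, so factor: (4*x) - 3 = 1.
Step 2. [(4*x) - 3 = 1] 3 comes off first (add 3), so sub: 4*x = 4.
Step 3. [4*x = 4] divide by the outer 4 ⇒ div: x = 1.

Answer: x ∈ {1}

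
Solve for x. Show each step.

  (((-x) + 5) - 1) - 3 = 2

Step 1. [(((-x) + 5) - 1) - 3 = 2] 3 comes off first (add 3) ⇒ sub: ((-x) + 5) - 1 = 5.
Step 2. [((-x) + 5) - 1 = 5] add 1: x sits inside (… - 1). So sub: (-x) + 5 = 6.
Step 3. [(-x) + 5 = 6] +5 is outermost — subtract 5 both sides ⇒ sub: -x = 1.
Step 4. [-x = 1] flip signs both sides, so neg: x = -1.

Answer: x ∈ {-1}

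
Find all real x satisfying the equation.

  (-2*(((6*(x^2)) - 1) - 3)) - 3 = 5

Step 1. [(-2*(((6*(x^2)) - 1) - 3)) - 3 = 5] the outer -3 inverts by adding 3. So sub: -2*(((6*(x^2)) - 1) - 3) = 8.
Step 2. [-2*(((6*(x^2)) - 1) - 3) = 8] divide by the outer -2 ⇒ div: ((6*(x^2)) - 1) - 3 = -4.
Step 3. [((6*(x^2)) - 1) - 3 = -4] the outer -3 inverts by adding 3 ⇒ sub: (6*(x^2)) - 1 = -1.
Step 4. [(6*(x^2)) - 1 = -1] peel the -1: add 1 from each side. So sub: 6*(x^2) = 0.
Step 5. [6*(x^2) = 0] leading coefficient 6: divide by 6 ⇒ div: x^2 = 0.
Step 6. [x^2 = 0] LHS squared, RHS 0 ≥ 0: apply √ (±) ⇒ sqrt: x = 0.

Answer: x ∈ {0}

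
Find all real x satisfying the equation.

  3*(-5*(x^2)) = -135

Step 1. [3*(-5*(x^2)) = -135] 3·(inner) — divide through by 3 ⇒ div: -5*(x^2) = -45.
Step 2. [-5*(x^2) = -45] leading coefficient -5: divide by -5. So div: x^2 = 9.
Step 3. [x^2 = 9] LHS squared, RHS 9 ≥ 0: apply √ (±), so sqrt: x = 3 or -3.

Answer: x ∈ {-3, 3}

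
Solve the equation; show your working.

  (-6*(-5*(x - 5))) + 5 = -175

Step 1. [(-6*(-5*(x - 5))) + 5 = -175] the outer +5 inverts by subtracting 5. So sub: -6*(-5*(x - 5)) = -180.
Step 2. [-6*(-5*(x - 5)) = -180] divide by the outer -6. So div: -5*(x - 5) = 30.
Step 3. [-5*(x - 5) = 30] -5 out front; divide by -5 ⇒ div: x - 5 = -6.
Step 4. [x - 5 = -6] the outer -5 inverts by adding 5, so sub: x = -1.

Answer: x ∈ {-1}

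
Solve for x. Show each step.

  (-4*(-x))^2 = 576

Step 1. [(-4*(-x))^2 = 576] LHS squared, RHS 576 ≥ 0: apply √ (±). So sqrt: -4*(-x) = 24 or -24.
Step 2. [-4*(-x) = 24 or -24] LHS = -4·(…); ÷-4 both sides, so div: -x = -6 or 6.
Step 3. [-x = -6 or 6] leading − — multiply by −1, so neg: x = 6 or -6.

Answer: x ∈ {-6, 6}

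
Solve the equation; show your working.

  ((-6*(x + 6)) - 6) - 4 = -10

Step 1. [((-6*(x + 6)) - 6) - 4 = -10] 4 comes off first (add 4), so sub: (-6*(x + 6)) - 6 = -6.
Step 2. [(-6*(x + 6)) - 6 = -6] 6 comes off first (add 6). So sub: -6*(x + 6) = 0.
Step 3. [-6*(x + 6) = 0] -6·(inner) — divide through by -6, so div: x + 6 = 0.
Step 4. [x + 6 = 0] subtract 6: x sits inside (… + 6) ⇒ sub: x = -6.

Answer: x ∈ {-6}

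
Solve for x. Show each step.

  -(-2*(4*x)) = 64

Step 1. [-(-2*(4*x)) = 64] LHS negated; negate both sides. So neg: -2*(4*x) = -64.
Step 2. [-2*(4*x) = -64] -2 out front; divide by -2, so div: 4*x = 32.
Step 3. [4*x = 32] divide by the outer 4. So div: x = 8.

Answer: x ∈ {8}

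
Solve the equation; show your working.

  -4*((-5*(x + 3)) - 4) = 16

Step 1. [-4*((-5*(x + 3)) - 4) = 16] divide by the outer -4 ⇒ div: (-5*(x + 3)) - 4 = -4.
Step 2. [(-5*(x + 3)) - 4 = -4] 4 comes off first (add 4) ⇒ sub: -5*(x + 3) = 0.
Step 3. [-5*(x + 3) = 0] leading coefficient -5: divide by -5, so div: x + 3 = 0.
Step 4. [x + 3 = 0] subtract 3: x sits inside (… + 3). So sub: x = -3.

Answer: x ∈ {-3}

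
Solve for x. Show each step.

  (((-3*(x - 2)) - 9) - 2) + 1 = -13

Step 1. [(((-3*(x - 2)) - 9) - 2) + 1 = -13] peel the +1: subtract 1 from each side ⇒ sub: ((-3*(x - 2)) - 9) - 2 = -14.
Step 2. [((-3*(x - 2)) - 9) - 2 = -14] -2 is outermost — add 2 both sides. So sub: (-3*(x - 2)) - 9 = -12.
Step 3. [(-3*(x - 2)) - 9 = -12] 9 comes off first (add 9) ⇒ sub: -3*(x - 2) = -3.
Step 4. [-3*(x - 2) = -3] -3·(inner) — divide through by -3, so div: x - 2 = 1.
Step 5. [x - 2 = 1] the outer -2 inverts by adding 2 ⇒ sub: x = 3.

Answer: x ∈ {3}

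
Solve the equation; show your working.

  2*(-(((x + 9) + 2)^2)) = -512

Step 1. [2*(-(((x + 9) + 2)^2)) = -512] 2·(inner) — divide through by 2. So div: -(((x + 9) + 2)^2) = -256.
Step 2. [-(((x + 9) + 2)^2) = -256] flip signs both sides ⇒ neg: ((x + 9) + 2)^2 = 256.
Step 3. [((x + 9) + 2)^2 = 256] √ both sides: 256 ≥ 0 gives two branches ⇒ sqrt: (x + 9) + 2 = 16 or -16.
Step 4. [(x + 9) + 2 = 16 or -16] 2 comes off first (subtract 2) ⇒ sub: x + 9 = 14 or -18.
Step 5. [x + 9 = 14 or -18] subtract 9: x sits inside (… + 9). So sub: x = 5 or -27.

Answer: x ∈ {-27, 5}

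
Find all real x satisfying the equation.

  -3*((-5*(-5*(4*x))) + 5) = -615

Step 1. [-3*((-5*(-5*(4*x))) + 5) = -615] -3 out front; divide by -3, so div: (-5*(-5*(4*x))) + 5 = 205.
Step 2. [(-5*(-5*(4*x))) + 5 = 205] common factor -5 (LHS and 205) — divide through. So factor: (-5*(4*x)) - 1 = -41.
Step 3. [(-5*(4*x)) - 1 = -41] peel the -1: add 1 from each side, so sub: -5*(4*x) = -40.
Step 4. [-5*(4*x) = -40] -5 out front; divide by -5 ⇒ div: 4*x = 8.
Step 5. [4*x = 8] leading coefficient 4: divide by 4 ⇒ div: x = 2.

Answer: x ∈ {2}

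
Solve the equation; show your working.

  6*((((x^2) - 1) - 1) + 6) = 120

Step 1. [6*((((x^2) - 1) - 1) + 6) = 120] 6·(inner) — divide through by 6 ⇒ div: (((x^2) - 1) - 1) + 6 = 20.
Step 2. [(((x^2) - 1) - 1) + 6 = 20] peel the +6: subtract 6 from each side, so sub: ((x^2) - 1) - 1 = 14.
Step 3. [((x^2) - 1) - 1 = 14] 1 comes off first (add 1), so sub: (x^2) - 1 = 15.
Step 4. [(x^2) - 1 = 15] 1 comes off first (add 1), so sub: x^2 = 16.
Step 5. [x^2 = 16] √ both sides: 16 ≥ 0 gives two branches, so sqrt: x = 4 or -4.

Answer: x ∈ {-4, 4}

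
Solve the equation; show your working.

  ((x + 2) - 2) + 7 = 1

Step 1. [((x + 2) - 2) + 7 = 1] +7 is outermost — subtract 7 both sides ⇒ sub: (x + 2) - 2 = -6.
Step 2. [(x + 2) - 2 = -6] 2 comes off first (add 2) ⇒ sub: x + 2 = -4.
Step 3. [x + 2 = -4] the outer +2 inverts by subtracting 2 ⇒ sub: x = -6.

Answer: x ∈ {-6}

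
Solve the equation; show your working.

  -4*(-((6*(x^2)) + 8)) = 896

Step 1. [-4*(-((6*(x^2)) + 8)) = 896] leading coefficient -4: divide by -4. So div: -((6*(x^2)) + 8) = -224.
Step 2. [-((6*(x^2)) + 8) = -224] leading − — multiply by −1. So neg: (6*(x^2)) + 8 = 224.
Step 3. [(6*(x^2)) + 8 = 224] the outer +8 inverts by subtracting 8. So sub: 6*(x^2) = 216.
Step 4. [6*(x^2) = 216] leading coefficient 6: divide by 6 ⇒ div: x^2 = 36.
Step 5. [x^2 = 36] 36 ≥ 0, LHS is (·)² — take ±√. So sqrt: x = 6 or -6.

Answer: x ∈ {-6, 6}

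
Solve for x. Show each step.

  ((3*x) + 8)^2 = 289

Step 1. [((3*x) + 8)^2 = 289] LHS squared, RHS 289 ≥ 0: apply √ (±) ⇒ sqrt: (3*x) + 8 = 17 or -17.
Step 2. [(3*x) + 8 = 17 or -17] +8 is outermost — subtract 8 both sides ⇒ sub: 3*x = 9 or -25.
Step 3. [3*x = 9 or -25] 3 out front; divide by 3, so div: x = 3 or -25/3.

Answer: x ∈ {-25/3, 3}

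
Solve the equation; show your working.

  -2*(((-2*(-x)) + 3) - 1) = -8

Step 1. [-2*(((-2*(-x)) + 3) - 1) = -8] leading coefficient -2: divide by -2. So div: ((-2*(-x)) + 3) - 1 = 4.
Step 2. [((-2*(-x)) + 3) - 1 = 4] add 1: x sits inside (… - 1), so sub: (-2*(-x)) + 3 = 5.
Step 3. [(-2*(-x)) + 3 = 5] subtract 3: x sits inside (… + 3) ⇒ sub: -2*(-x) = 2.
Step 4. [-2*(-x) = 2] -2 out front; divide by -2. So div: -x = -1.
Step 5. [-x = -1] flip signs both sides ⇒ neg: x = 1.

Answer: x ∈ {1}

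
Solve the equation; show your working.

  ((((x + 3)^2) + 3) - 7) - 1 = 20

Step 1. [((((x + 3)^2) + 3) - 7) - 1 = 20] peel the -1: add 1 from each side, so sub: (((x + 3)^2) + 3) - 7 = 21.
Step 2. [(((x + 3)^2) + 3) - 7 = 21] add 7: x sits inside (… - 7), so sub: ((x + 3)^2) + 3 = 28.
Step 3. [((x + 3)^2) + 3 = 28] +3 is outermost — subtract 3 both sides ⇒ sub: (x + 3)^2 = 25.
Step 4. [(x + 3)^2 = 25] √ both sides: 25 ≥ 0 gives two branches ⇒ sqrt: x + 3 = 5 or -5.
Step 5. [x + 3 = 5 or -5] the outer +3 inverts by subtracting 3 ⇒ sub: x = 2 or -8.

Answer: x ∈ {-8, 2}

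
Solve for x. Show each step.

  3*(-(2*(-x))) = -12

Step 1. [3*(-(2*(-x))) = -12] 3 out front; divide by 3 ⇒ div: -(2*(-x)) = -4.
Step 2. [-(2*(-x)) = -4] flip signs both sides, so neg: 2*(-x) = 4.
Step 3. [2*(-x) = 4] 2·(inner) — divide through by 2. So div: -x = 2.
Step 4. [-x = 2] LHS negated; negate both sides. So neg: x = -2.

Answer: x ∈ {-2}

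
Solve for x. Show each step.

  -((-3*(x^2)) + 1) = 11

Step 1. [-((-3*(x^2)) + 1) = 11] leading − — multiply by −1 ⇒ neg: (-3*(x^2)) + 1 = -11.
Step 2. [(-3*(x^2)) + 1 = -11] 1 comes off first (subtract 1). So sub: -3*(x^2) = -12.
Step 3. [-3*(x^2) = -12] leading coefficient -3: divide by -3. So div: x^2 = 4.
Step 4. [x^2 = 4] √ both sides: 4 ≥ 0 gives two branches. So sqrt: x = 2 or -2.

Answer: x ∈ {-2, 2}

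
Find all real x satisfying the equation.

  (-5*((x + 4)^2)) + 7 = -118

Step 1. [(-5*((x + 4)^2)) + 7 = -118] +7 is outermost — subtract 7 both sides. So sub: -5*((x + 4)^2) = -125.
Step 2. [-5*((x + 4)^2) = -125] leading coefficient -5: divide by -5. So div: (x + 4)^2 = 25.
Step 3. [(x + 4)^2 = 25] √ both sides: 25 ≥ 0 gives two branches ⇒ sqrt: x + 4 = 5 or -5.
Step 4. [x + 4 = 5 or -5] the outer +4 inverts by subtracting 4, so sub: x = 1 or -9.

Answer: x ∈ {-9, 1}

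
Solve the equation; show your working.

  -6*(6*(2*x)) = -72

Step 1. [-6*(6*(2*x)) = -72] leading coefficient -6: divide by -6. So div: 6*(2*x) = 12.
Step 2. [6*(2*x) = 12] 6·(inner) — divide through by 6 ⇒ div: 2*x = 2.
Step 3. [2*x = 2] 2·(inner) — divide through by 2, so div: x = 1.

Answer: x ∈ {1}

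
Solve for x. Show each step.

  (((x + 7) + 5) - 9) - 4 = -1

Step 1. [(((x + 7) + 5) - 9) - 4 = -1] add 4: x sits inside (… - 4). So sub: ((x + 7) + 5) - 9 = 3.
Step 2. [((x + 7) + 5) - 9 = 3] the outer -9 inverts by adding 9, so sub: (x + 7) + 5 = 12.
Step 3. [(x + 7) + 5 = 12] peel the +5: subtract 5 from each side ⇒ sub: x + 7 = 7.
Step 4. [x + 7 = 7] the outer +7 inverts by subtracting 7. So sub: x = 0.

Answer: x ∈ {0}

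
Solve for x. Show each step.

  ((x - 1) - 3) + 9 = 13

Step 1. [((x - 1) - 3) + 9 = 13] the outer +9 inverts by subtracting 9. So sub: (x - 1) - 3 = 4.
Step 2. [(x - 1) - 3 = 4] peel the -3: add 3 from each side. So sub: x - 1 = 7.
Step 3. [x - 1 = 7] -1 is outermost — add 1 both sides, so sub: x = 8.

Answer: x ∈ {8}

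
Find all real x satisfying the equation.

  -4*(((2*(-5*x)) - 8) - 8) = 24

Step 1. [-4*(((2*(-5*x)) - 8) - 8) = 24] -4·(inner) — divide through by -4, so div: ((2*(-5*x)) - 8) - 8 = -6.
Step 2. [((2*(-5*x)) - 8) - 8 = -6] peel the -8: add 8 from each side, so sub: (2*(-5*x)) - 8 = 2.
Step 3. [(2*(-5*x)) - 8 = 2] the outer -8 inverts by adding 8. So sub: 2*(-5*x) = 10.
Step 4. [2*(-5*x) = 10] leading coefficient 2: divide by 2. So div: -5*x = 5.
Step 5. [-5*x = 5] -5·(inner) — divide through by -5, so div: x = -1.

Answer: x ∈ {-1}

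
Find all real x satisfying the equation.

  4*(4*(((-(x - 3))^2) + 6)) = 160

Step 1. [4*(4*(((-(x - 3))^2) + 6)) = 160] leading coefficient 4: divide by 4 ⇒ div: 4*(((-(x - 3))^2) + 6) = 40.
Step 2. [4*(((-(x - 3))^2) + 6) = 40] leading coefficient 4: divide by 4. So div: ((-(x - 3))^2) + 6 = 10.
Step 3. [((-(x - 3))^2) + 6 = 10] subtract 6: x sits inside (… + 6). So sub: (-(x - 3))^2 = 4.
Step 4. [(-(x - 3))^2 = 4] √ both sides: 4 ≥ 0 gives two branches, so sqrt: -(x - 3) = 2 or -2.
Step 5. [-(x - 3) = 2 or -2] LHS negated; negate both sides ⇒ neg: x - 3 = -2 or 2.
Step 6. [x - 3 = -2 or 2] the outer -3 inverts by adding 3, so sub: x = 1 or 5.

Answer: x ∈ {1, 5}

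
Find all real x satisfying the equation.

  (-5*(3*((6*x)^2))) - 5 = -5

Step 1. [(-5*(3*((6*x)^2))) - 5 = -5] peel the -5: add 5 from each side ⇒ sub: -5*(3*((6*x)^2)) = 0.
Step 2. [-5*(3*((6*x)^2)) = 0] -5·(inner) — divide through by -5 ⇒ div: 3*((6*x)^2) = 0.
Step 3. [3*((6*x)^2) = 0] leading coefficient 3: divide by 3, so div: (6*x)^2 = 0.
Step 4. [(6*x)^2 = 0] √ both sides: 0 ≥ 0 gives two branches, so sqrt: 6*x = 0.
Step 5. [6*x = 0] divide by the outer 6. So div: x = 0.

Answer: x ∈ {0}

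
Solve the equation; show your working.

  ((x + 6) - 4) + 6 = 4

Step 1. [((x + 6) - 4) + 6 = 4] +6 is outermost — subtract 6 both sides, so sub: (x + 6) - 4 = -2.
Step 2. [(x + 6) - 4 = -2] 4 comes off first (add 4). So sub: x + 6 = 2.
Step 3. [x + 6 = 2] +6 is outermost — subtract 6 both sides, so sub: x = -4.

Answer: x ∈ {-4}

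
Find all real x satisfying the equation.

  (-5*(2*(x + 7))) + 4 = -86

Step 1. [(-5*(2*(x + 7))) + 4 = -86] subtract 4: x sits inside (… + 4) ⇒ sub: -5*(2*(x + 7)) = -90.
Step 2. [-5*(2*(x + 7)) = -90] leading coefficient -5: divide by -5 ⇒ div: 2*(x + 7) = 18.
Step 3. [2*(x + 7) = 18] leading coefficient 2: divide by 2, so div: x + 7 = 9.
Step 4. [x + 7 = 9] +7 is outermost — subtract 7 both sides, so sub: x = 2.

Answer: x ∈ {2}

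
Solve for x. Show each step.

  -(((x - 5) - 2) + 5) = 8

Step 1. [-(((x - 5) - 2) + 5) = 8] LHS negated; negate both sides. So neg: ((x - 5) - 2) + 5 = -8.
Step 2. [((x - 5) - 2) + 5 = -8] the outer +5 inverts by subtracting 5. So sub: (x - 5) - 2 = -13.
Step 3. [(x - 5) - 2 = -13] -2 is outermost — add 2 both sides ⇒ sub: x - 5 = -11.
Step 4. [x - 5 = -11] add 5: x sits inside (… - 5) ⇒ sub: x = -6.

Answer: x ∈ {-6}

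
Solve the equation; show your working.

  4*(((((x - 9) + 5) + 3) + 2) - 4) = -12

Step 1. [4*(((((x - 9) + 5) + 3) + 2) - 4) = -12] 4 out front; divide by 4 ⇒ div: ((((x - 9) + 5) + 3) + 2) - 4 = -3.
Step 2. [((((x - 9) + 5) + 3) + 2) - 4 = -3] the outer -4 inverts by adding 4, so sub: (((x - 9) + 5) + 3) + 2 = 1.
Step 3. [(((x - 9) + 5) + 3) + 2 = 1] peel the +2: subtract 2 from each side, so sub: ((x - 9) + 5) + 3 = -1.
Step 4. [((x - 9) + 5) + 3 = -1] 3 comes off first (subtract 3). So sub: (x - 9) + 5 = -4.
Step 5. [(x - 9) + 5 = -4] subtract 5: x sits inside (… + 5), so sub: x - 9 = -9.
Step 6. [x - 9 = -9] the outer -9 inverts by adding 9, so sub: x = 0.

Answer: x ∈ {0}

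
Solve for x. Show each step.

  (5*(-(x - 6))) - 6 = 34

Step 1. [(5*(-(x - 6))) - 6 = 34] -6 is outermost — add 6 both sides, so sub: 5*(-(x - 6)) = 40.
Step 2. [5*(-(x - 6)) = 40] 5·(inner) — divide through by 5 ⇒ div: -(x - 6) = 8.
Step 3. [-(x - 6) = 8] leading − — multiply by −1 ⇒ neg: x - 6 = -8.
Step 4. [x - 6 = -8] peel the -6: add 6 from each side, so sub: x = -2.

Answer: x ∈ {-2}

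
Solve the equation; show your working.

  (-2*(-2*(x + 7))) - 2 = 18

Step 1. [(-2*(-2*(x + 7))) - 2 = 18] common factor -2 (LHS and 18) — divide through, so factor: (-2*(x + 7)) + 1 = -9.
Step 2. [(-2*(x + 7)) + 1 = -9] the outer +1 inverts by subtracting 1, so sub: -2*(x + 7) = -10.
Step 3. [-2*(x + 7) = -10] LHS = -2·(…); ÷-2 both sides. So div: x + 7 = 5.
Step 4. [x + 7 = 5] peel the +7: subtract 7 from each side, so sub: x = -2.

Answer: x ∈ {-2}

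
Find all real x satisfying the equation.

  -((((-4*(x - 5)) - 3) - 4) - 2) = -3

Step 1. [-((((-4*(x - 5)) - 3) - 4) - 2) = -3] flip signs both sides. So neg: (((-4*(x - 5)) - 3) - 4) - 2 = 3.
Step 2. [(((-4*(x - 5)) - 3) - 4) - 2 = 3] peel the -2: add 2 from each side, so sub: ((-4*(x - 5)) - 3) - 4 = 5.
Step 3. [((-4*(x - 5)) - 3) - 4 = 5] 4 comes off first (add 4) ⇒ sub: (-4*(x - 5)) - 3 = 9.
Step 4. [(-4*(x - 5)) - 3 = 9] add 3: x sits inside (… - 3) ⇒ sub: -4*(x - 5) = 12.
Step 5. [-4*(x - 5) = 12] leading coefficient -4: divide by -4 ⇒ div: x - 5 = -3.
Step 6. [x - 5 = -3] 5 comes off first (add 5), so sub: x = 2.

Answer: x ∈ {2}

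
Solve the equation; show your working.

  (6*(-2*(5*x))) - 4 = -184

Step 1. [(6*(-2*(5*x))) - 4 = -184] 4 comes off first (add 4) ⇒ sub: 6*(-2*(5*x)) = -180.
Step 2. [6*(-2*(5*x)) = -180] 6 out front; divide by 6 ⇒ div: -2*(5*x) = -30.
Step 3. [-2*(5*x) = -30] LHS = -2·(…); ÷-2 both sides. So div: 5*x = 15.
Step 4. [5*x = 15] 5 out front; divide by 5, so div: x = 3.

Answer: x ∈ {3}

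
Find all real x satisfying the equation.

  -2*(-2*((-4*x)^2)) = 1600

Step 1. [-2*(-2*((-4*x)^2)) = 1600] -2·(inner) — divide through by -2 ⇒ div: -2*((-4*x)^2) = -800.
Step 2. [-2*((-4*x)^2) = -800] -2·(inner) — divide through by -2, so div: (-4*x)^2 = 400.
Step 3. [(-4*x)^2 = 400] 400 ≥ 0, LHS is (·)² — take ±√, so sqrt: -4*x = 20 or -20.
Step 4. [-4*x = 20 or -20] LHS = -4·(…); ÷-4 both sides, so div: x = -5 or 5.

Answer: x ∈ {-5, 5}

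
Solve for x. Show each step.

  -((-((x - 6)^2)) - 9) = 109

Step 1. [-((-((x - 6)^2)) - 9) = 109] leading − — multiply by −1, so neg: (-((x - 6)^2)) - 9 = -109.
Step 2. [(-((x - 6)^2)) - 9 = -109] the outer -9 inverts by adding 9 ⇒ sub: -((x - 6)^2) = -100.
Step 3. [-((x - 6)^2) = -100] flip signs both sides ⇒ neg: (x - 6)^2 = 100.
Step 4. [(x - 6)^2 = 100] LHS squared, RHS 100 ≥ 0: apply √ (±). So sqrt: x - 6 = 10 or -10.
Step 5. [x - 6 = 10 or -10] -6 is outermost — add 6 both sides. So sub: x = 16 or -4.

Answer: x ∈ {-4, 16}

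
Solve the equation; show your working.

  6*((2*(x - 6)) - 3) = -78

Step 1. [6*((2*(x - 6)) - 3) = -78] divide by the outer 6 ⇒ div: (2*(x - 6)) - 3 = -13.
Step 2. [(2*(x - 6)) - 3 = -13] peel the -3: add 3 from each side, so sub: 2*(x - 6) = -10.
Step 3. [2*(x - 6) = -10] divide by the outer 2, so div: x - 6 = -5.
Step 4. [x - 6 = -5] peel the -6: add 6 from each side. So sub: x = 1.

Answer: x ∈ {1}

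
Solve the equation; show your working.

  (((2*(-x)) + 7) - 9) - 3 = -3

Step 1. [(((2*(-x)) + 7) - 9) - 3 = -3] the outer -3 inverts by adding 3 ⇒ sub: ((2*(-x)) + 7) - 9 = 0.
Step 2. [((2*(-x)) + 7) - 9 = 0] add 9: x sits inside (… - 9). So sub: (2*(-x)) + 7 = 9.
Step 3. [(2*(-x)) + 7 = 9] peel the +7: subtract 7 from each side, so sub: 2*(-x) = 2.
Step 4. [2*(-x) = 2] leading coefficient 2: divide by 2, so div: -x = 1.
Step 5. [-x = 1] flip signs both sides. So neg: x = -1.

Answer: x ∈ {-1}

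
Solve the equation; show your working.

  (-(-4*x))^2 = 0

Step 1. [(-(-4*x))^2 = 0] LHS squared, RHS 0 ≥ 0: apply √ (±). So sqrt: -(-4*x) = 0.
Step 2. [-(-4*x) = 0] LHS negated; negate both sides. So neg: -4*x = 0.
Step 3. [-4*x = 0] -4 out front; divide by -4 ⇒ div: x = 0.

Answer: x ∈ {0}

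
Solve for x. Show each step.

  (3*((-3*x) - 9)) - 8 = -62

Step 1. [(3*((-3*x) - 9)) - 8 = -62] add 8: x sits inside (… - 8) ⇒ sub: 3*((-3*x) - 9) = -54.
Step 2. [3*((-3*x) - 9) = -54] divide by the outer 3, so div: (-3*x) - 9 = -18.
Step 3. [(-3*x) - 9 = -18] -3 | LHS and -3 | -18: pull -3 out ⇒ factor: x + 3 = 6.
Step 4. [x + 3 = 6] +3 is outermost — subtract 3 both sides ⇒ sub: x = 3.

Answer: x ∈ {3}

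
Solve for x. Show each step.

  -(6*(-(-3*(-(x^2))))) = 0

Step 1. [-(6*(-(-3*(-(x^2))))) = 0] leading − — multiply by −1 ⇒ neg: 6*(-(-3*(-(x^2)))) = 0.
Step 2. [6*(-(-3*(-(x^2)))) = 0] divide by the outer 6, so div: -(-3*(-(x^2))) = 0.
Step 3. [-(-3*(-(x^2))) = 0] LHS negated; negate both sides. So neg: -3*(-(x^2)) = 0.
Step 4. [-3*(-(x^2)) = 0] LHS = -3·(…); ÷-3 both sides ⇒ div: -(x^2) = 0.
Step 5. [-(x^2) = 0] flip signs both sides. So neg: x^2 = 0.
Step 6. [x^2 = 0] LHS squared, RHS 0 ≥ 0: apply √ (±), so sqrt: x = 0.

Answer: x ∈ {0}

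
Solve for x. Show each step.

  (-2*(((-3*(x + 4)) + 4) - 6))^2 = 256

Step 1. [(-2*(((-3*(x + 4)) + 4) - 6))^2 = 256] √ both sides: 256 ≥ 0 gives two branches. So sqrt: -2*(((-3*(x + 4)) + 4) - 6) = 16 or -16.
Step 2. [-2*(((-3*(x + 4)) + 4) - 6) = 16 or -16] -2·(inner) — divide through by -2, so div: ((-3*(x + 4)) + 4) - 6 = -8 or 8.
Step 3. [((-3*(x + 4)) + 4) - 6 = -8 or 8] peel the -6: add 6 from each side. So sub: (-3*(x + 4)) + 4 = -2 or 14.
Step 4. [(-3*(x + 4)) + 4 = -2 or 14] +4 is outermost — subtract 4 both sides. So sub: -3*(x + 4) = -6 or 10.
Step 5. [-3*(x + 4) = -6 or 10] -3 out front; divide by -3 ⇒ div: x + 4 = 2 or -10/3.
Step 6. [x + 4 = 2 or -10/3] 4 comes off first (subtract 4) ⇒ sub: x = -2 or -22/3.

Answer: x ∈ {-22/3, -2}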